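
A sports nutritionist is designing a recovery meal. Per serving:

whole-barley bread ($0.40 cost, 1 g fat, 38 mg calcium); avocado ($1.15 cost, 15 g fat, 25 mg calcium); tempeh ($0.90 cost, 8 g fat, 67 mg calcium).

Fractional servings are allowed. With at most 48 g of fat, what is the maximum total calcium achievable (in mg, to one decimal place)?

1824.0 mg

Calcium per g fat: whole-barley bread 38, tempeh 8.375, avocado 1.667.
With no serving limits, spend the whole fat allowance on whole-barley bread: 48 g / 1 g × 38 mg = 1824.0 mg.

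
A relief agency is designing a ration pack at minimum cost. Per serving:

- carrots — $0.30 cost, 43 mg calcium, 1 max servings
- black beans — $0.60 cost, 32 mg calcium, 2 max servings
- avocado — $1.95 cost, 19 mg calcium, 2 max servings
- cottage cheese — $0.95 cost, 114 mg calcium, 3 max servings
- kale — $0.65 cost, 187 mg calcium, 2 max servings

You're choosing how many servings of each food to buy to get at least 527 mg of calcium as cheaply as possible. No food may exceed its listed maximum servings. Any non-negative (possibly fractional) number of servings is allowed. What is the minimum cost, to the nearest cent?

$2.52

Cost per mg of calcium: kale $0.0035, carrots $0.0070, cottage cheese $0.0083, black beans $0.0187, avocado $0.1026.
Take 2 servings of kale: +374.0 mg calcium for $1.30 (total $1.30, still need 153.0 mg).
Take 1 serving of carrots: +43.0 mg calcium for $0.30 (total $1.60, still need 110.0 mg).
Take 0.9649 servings of cottage cheese: +110.0 mg calcium for $0.92 (total $2.52, still need 0.0 mg).
Greedy by cheapest-per-mg is optimal for a single linear constraint, so the minimum cost is $2.52.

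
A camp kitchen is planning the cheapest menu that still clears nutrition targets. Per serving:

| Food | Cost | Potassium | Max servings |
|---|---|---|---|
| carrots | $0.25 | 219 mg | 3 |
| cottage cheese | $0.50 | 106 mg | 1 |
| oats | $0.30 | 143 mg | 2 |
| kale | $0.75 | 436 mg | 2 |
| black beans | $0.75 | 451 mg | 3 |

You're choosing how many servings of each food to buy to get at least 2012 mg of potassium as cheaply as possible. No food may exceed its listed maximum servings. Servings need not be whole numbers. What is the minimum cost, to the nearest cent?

$3.00

Cost per mg of potassium: carrots $0.0011, black beans $0.0017, kale $0.0017, oats $0.0021, cottage cheese $0.0047.
Take 3 servings of carrots: +657.0 mg potassium for $0.75 (total $0.75, still need 1355.0 mg).
Take 3 servings of black beans: +1353.0 mg potassium for $2.25 (total $3.00, still need 2.0 mg).
Take 0.004587 servings of kale: +2.0 mg potassium for $0.00 (total $3.00, still need 0.0 mg).
Filling from the cheapest source first is optimal under one linear minimum: $3.00.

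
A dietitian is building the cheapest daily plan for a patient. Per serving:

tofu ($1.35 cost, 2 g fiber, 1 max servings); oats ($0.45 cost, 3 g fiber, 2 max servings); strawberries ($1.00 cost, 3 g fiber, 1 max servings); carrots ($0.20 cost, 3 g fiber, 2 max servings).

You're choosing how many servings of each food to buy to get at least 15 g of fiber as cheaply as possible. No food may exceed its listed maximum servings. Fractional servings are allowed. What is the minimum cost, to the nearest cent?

$2.30

Cost per g of fiber: carrots $0.0667, oats $0.1500, strawberries $0.3333, tofu $0.6750.
Take 2 servings of carrots: +6.0 g fiber for $0.40 (total $0.40, still need 9.0 g).
Take 2 servings of oats: +6.0 g fiber for $0.90 (total $1.30, still need 3.0 g).
Take 1 serving of strawberries: +3.0 g fiber for $1.00 (total $2.30, still need 0.0 g).
Filling from the cheapest source first is optimal under one linear minimum: $2.30.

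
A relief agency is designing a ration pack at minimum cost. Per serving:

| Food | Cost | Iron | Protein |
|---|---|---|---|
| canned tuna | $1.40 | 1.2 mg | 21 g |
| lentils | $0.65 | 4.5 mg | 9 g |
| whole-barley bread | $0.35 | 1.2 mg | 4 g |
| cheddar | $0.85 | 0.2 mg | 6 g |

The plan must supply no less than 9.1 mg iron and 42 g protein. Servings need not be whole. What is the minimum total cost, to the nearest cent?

This is a tiny linear program; its minimum lies at a vertex of the feasible set. List the vertices and price them.
canned tuna only: max(9.1/1.2, 42/21) = 7.583 servings → $10.62.
lentils only: max(9.1/4.5, 42/9) = 4.667 servings → $3.03.
whole-barley bread only: max(9.1/1.2, 42/4) = 10.5 servings → $3.67.
cheddar only: max(9.1/0.2, 42/6) = 45.5 servings → $38.67.
canned tuna + lentils with both tight: 1.28 servings and 1.681 servings → $2.88.
canned tuna + whole-barley bread with both tight: 0.6863 servings and 6.897 servings → $3.37.
canned tuna + cheddar with both targets exact would need a negative amount; discard.
lentils + whole-barley bread with both targets exact would need a negative amount; discard.
lentils + cheddar with both tight: 1.833 servings and 4.25 servings → $4.80.
whole-barley bread + cheddar with both tight: 7.219 servings and 2.188 servings → $4.39.
Cheapest feasible corner: $2.88.

$2.88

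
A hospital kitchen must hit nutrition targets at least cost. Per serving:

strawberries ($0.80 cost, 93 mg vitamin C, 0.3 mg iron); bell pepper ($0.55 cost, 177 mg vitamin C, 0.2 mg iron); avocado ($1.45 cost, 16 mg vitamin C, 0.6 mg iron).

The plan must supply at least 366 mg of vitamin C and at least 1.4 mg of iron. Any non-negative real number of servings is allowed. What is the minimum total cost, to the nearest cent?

$3.51

An LP optimum is at a vertex; with two nutrient constraints at most two foods are used. Check each candidate.
strawberries only: max(366/93, 1.4/0.3) = 4.667 servings → $3.73.
bell pepper only: max(366/177, 1.4/0.2) = 7 servings → $3.85.
avocado only: max(366/16, 1.4/0.6) = 22.88 servings → $33.17.
strawberries + bell pepper with both targets exact would need a negative amount; discard.
strawberries + avocado with both tight: 3.867 servings and 0.4 servings → $3.67.
bell pepper + avocado with both tight: 1.915 servings and 1.695 servings → $3.51.
The minimum over all feasible corners is $3.51.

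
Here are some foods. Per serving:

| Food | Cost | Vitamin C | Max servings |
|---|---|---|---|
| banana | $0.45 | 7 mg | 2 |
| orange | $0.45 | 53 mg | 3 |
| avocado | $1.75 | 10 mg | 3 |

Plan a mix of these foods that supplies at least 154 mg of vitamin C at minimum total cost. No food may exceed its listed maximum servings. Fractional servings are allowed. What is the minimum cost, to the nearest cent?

$1.31

Cost per mg of vitamin C: orange $0.0085, banana $0.0643, avocado $0.1750.
Take 2.906 servings of orange: +154.0 mg vitamin C for $1.31 (total $1.31, still need 0.0 mg).
Greedy by cheapest-per-mg is optimal for a single linear constraint, so the minimum cost is $1.31.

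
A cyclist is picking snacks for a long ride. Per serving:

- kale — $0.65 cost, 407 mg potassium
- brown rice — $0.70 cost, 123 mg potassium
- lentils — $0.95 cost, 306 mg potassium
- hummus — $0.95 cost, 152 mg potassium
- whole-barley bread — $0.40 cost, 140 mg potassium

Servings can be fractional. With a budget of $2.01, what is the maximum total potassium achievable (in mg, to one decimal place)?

1258.6 mg

Potassium per dollar: kale 626.2, whole-barley bread 350, lentils 322.1, brown rice 175.7, hummus 160.
With no serving limits, spend the whole cost allowance on kale: $2.01 / $0.65 × 407 mg = 1258.6 mg.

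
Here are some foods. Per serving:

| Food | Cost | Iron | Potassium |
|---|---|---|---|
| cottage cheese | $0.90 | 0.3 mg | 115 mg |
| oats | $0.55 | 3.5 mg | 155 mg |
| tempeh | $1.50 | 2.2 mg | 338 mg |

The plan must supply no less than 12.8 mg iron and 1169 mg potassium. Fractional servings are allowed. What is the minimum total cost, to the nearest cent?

At the optimum either one food covers both requirements or two foods hit both targets exactly; no other combination can be cheaper.
cottage cheese only: max(12.8/0.3, 1169/115) = 42.67 servings → $38.40.
oats only: max(12.8/3.5, 1169/155) = 7.542 servings → $4.15.
tempeh only: max(12.8/2.2, 1169/338) = 5.818 servings → $8.73.
cottage cheese + oats with both tight: 5.92 servings and 3.15 servings → $7.06.
cottage cheese + tempeh: the both-tight solution has a negative serving — not a feasible corner.
oats + tempeh with both tight: 2.084 servings and 2.503 servings → $4.90.
Cheapest feasible corner: $4.15.

$4.15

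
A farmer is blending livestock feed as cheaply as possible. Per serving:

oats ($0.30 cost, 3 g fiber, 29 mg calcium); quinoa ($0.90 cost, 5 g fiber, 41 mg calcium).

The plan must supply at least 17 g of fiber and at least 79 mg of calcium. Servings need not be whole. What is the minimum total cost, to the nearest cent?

At the optimum either one food covers both requirements or two foods hit both targets exactly; no other combination can be cheaper.
oats only: max(17/3, 79/29) = 5.667 servings → $1.70.
quinoa only: max(17/5, 79/41) = 3.4 servings → $3.06.
oats + quinoa: intersection lies outside the first quadrant.
The minimum over all feasible corners is $1.70.

$1.70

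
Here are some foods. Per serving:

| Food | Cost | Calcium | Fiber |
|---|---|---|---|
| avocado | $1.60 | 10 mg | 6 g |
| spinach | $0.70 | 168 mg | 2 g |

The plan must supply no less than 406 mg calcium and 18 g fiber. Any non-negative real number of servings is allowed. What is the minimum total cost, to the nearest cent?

Check every corner: each single food scaled to meet both minima, and each pair solved so both constraints bind.
avocado only: max(406/10, 18/6) = 40.6 servings → $64.96.
spinach only: max(406/168, 18/2) = 9 servings → $6.30.
avocado + spinach with both tight: 2.239 servings and 2.283 servings → $5.18.
Cheapest feasible corner: $5.18.

$5.18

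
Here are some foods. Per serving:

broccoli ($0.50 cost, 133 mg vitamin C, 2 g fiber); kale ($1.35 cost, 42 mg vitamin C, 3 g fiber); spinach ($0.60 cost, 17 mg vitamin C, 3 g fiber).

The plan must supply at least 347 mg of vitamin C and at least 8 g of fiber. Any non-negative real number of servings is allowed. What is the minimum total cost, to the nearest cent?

Minimising a linear cost over {vitamin C ≥ 347, fiber ≥ 8, servings ≥ 0} — the optimum is at a vertex, using one or two foods.
broccoli only: max(347/133, 8/2) = 4 servings → $2.00.
kale only: max(347/42, 8/3) = 8.262 servings → $11.15.
spinach only: max(347/17, 8/3) = 20.41 servings → $12.25.
broccoli + kale with both tight: 2.238 servings and 1.175 servings → $2.70.
broccoli + spinach with both tight: 2.479 servings and 1.014 servings → $1.85.
kale + spinach: the both-tight solution has a negative serving — not a feasible corner.
Cheapest feasible corner: $1.85.

$1.85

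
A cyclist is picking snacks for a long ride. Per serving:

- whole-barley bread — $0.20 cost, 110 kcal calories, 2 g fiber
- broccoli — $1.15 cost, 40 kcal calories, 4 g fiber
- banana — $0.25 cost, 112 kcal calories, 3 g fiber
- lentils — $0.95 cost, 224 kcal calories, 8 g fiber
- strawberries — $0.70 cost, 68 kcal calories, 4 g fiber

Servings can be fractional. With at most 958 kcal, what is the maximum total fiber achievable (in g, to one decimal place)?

95.8 g

Fiber per kcal: broccoli 0.1, strawberries 0.05882, lentils 0.03571, banana 0.02679, whole-barley bread 0.01818.
With no serving limits, spend the whole calories allowance on broccoli: 958 kcal / 40 kcal × 4 g = 95.8 g.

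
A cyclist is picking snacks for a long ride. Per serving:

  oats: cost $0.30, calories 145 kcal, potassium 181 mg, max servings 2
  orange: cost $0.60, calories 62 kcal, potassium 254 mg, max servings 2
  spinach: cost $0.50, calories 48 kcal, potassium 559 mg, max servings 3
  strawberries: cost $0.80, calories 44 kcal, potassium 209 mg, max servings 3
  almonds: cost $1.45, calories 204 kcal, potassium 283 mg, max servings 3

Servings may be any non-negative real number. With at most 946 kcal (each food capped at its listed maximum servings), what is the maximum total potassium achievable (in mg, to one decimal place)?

3569.4 mg

Potassium per kcal: spinach 11.65, strawberries 4.75, orange 4.097, almonds 1.387, oats 1.248.
Take 3 servings of spinach: uses 144 kcal, +1677.0 mg potassium (running total 1677.0 mg).
Take 3 servings of strawberries: uses 132 kcal, +627.0 mg potassium (running total 2304.0 mg).
Take 2 servings of orange: uses 124 kcal, +508.0 mg potassium (running total 2812.0 mg).
Take 2.676 servings of almonds: uses 546 kcal, +757.4 mg potassium (running total 3569.4 mg).
Filling greedily by potassium-per-kcal is optimal for one linear limit, giving 3569.4 mg.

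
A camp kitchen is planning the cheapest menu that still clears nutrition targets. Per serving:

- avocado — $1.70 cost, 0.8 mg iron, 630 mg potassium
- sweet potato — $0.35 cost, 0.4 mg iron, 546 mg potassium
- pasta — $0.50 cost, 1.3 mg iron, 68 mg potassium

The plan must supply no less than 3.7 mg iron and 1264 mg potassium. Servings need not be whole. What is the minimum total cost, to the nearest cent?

$1.82

Two binding constraints pin down two serving amounts, so the optimal mix uses at most two foods. The candidates are each food alone (scaled to the tighter of iron/potassium) and each pair with both constraints tight.
avocado only: max(3.7/0.8, 1264/630) = 4.625 servings → $7.86.
sweet potato only: max(3.7/0.4, 1264/546) = 9.25 servings → $3.24.
pasta only: max(3.7/1.3, 1264/68) = 18.59 servings → $9.29.
avocado + sweet potato: the both-tight solution has a negative serving — not a feasible corner.
avocado + pasta with both tight: 1.82 servings and 1.726 servings → $3.96.
sweet potato + pasta with both tight: 2.039 servings and 2.219 servings → $1.82.
The minimum over all feasible corners is $1.82.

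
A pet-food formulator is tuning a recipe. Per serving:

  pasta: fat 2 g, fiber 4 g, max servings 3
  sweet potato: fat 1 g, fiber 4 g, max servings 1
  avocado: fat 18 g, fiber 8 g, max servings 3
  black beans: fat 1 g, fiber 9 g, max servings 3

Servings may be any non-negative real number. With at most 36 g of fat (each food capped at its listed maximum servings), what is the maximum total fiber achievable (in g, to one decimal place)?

Fiber per g fat: black beans 9, sweet potato 4, pasta 2, avocado 0.4444.
Take 3 servings of black beans: uses 3 g fat, +27.0 g fiber (running total 27.0 g).
Take 1 serving of sweet potato: uses 1 g fat, +4.0 g fiber (running total 31.0 g).
Take 3 servings of pasta: uses 6 g fat, +12.0 g fiber (running total 43.0 g).
Take 1.444 servings of avocado: uses 26 g fat, +11.6 g fiber (running total 54.6 g).
Greedy by best ratio exhausts the fat allowance optimally: 54.6 g.

54.6 g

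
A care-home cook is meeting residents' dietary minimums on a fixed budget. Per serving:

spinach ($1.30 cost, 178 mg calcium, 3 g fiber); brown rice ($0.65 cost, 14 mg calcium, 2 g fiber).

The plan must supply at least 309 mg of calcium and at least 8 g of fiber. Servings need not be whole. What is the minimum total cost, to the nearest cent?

$3.12

An LP optimum is at a vertex; with two nutrient constraints at most two foods are used. Check each candidate.
spinach only: max(309/178, 8/3) = 2.667 servings → $3.47.
brown rice only: max(309/14, 8/2) = 22.07 servings → $14.35.
spinach + brown rice with both tight: 1.611 servings and 1.583 servings → $3.12.
So the least-cost plan costs $3.12.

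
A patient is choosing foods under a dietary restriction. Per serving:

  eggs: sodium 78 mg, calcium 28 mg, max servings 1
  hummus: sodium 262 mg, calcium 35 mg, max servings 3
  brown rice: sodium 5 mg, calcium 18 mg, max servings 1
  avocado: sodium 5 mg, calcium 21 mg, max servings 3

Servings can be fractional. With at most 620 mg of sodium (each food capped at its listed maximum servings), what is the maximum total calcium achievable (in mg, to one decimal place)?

Calcium per mg sodium: avocado 4.2, brown rice 3.6, eggs 0.359, hummus 0.1336.
Take 3 servings of avocado: uses 15 mg sodium, +63.0 mg calcium (running total 63.0 mg).
Take 1 serving of brown rice: uses 5 mg sodium, +18.0 mg calcium (running total 81.0 mg).
Take 1 serving of eggs: uses 78 mg sodium, +28.0 mg calcium (running total 109.0 mg).
Take 1.992 servings of hummus: uses 522 mg sodium, +69.7 mg calcium (running total 178.7 mg).
Greedy by best ratio exhausts the sodium allowance optimally: 178.7 mg.

178.7 mg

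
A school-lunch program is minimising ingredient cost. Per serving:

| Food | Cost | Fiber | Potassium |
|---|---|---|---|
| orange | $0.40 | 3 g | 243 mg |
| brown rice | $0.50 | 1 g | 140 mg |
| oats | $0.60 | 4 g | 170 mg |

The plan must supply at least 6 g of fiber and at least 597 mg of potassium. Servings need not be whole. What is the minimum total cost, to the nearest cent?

The cheapest plan sits at a corner of the feasible region — with two constraints it uses at most two foods.
orange only: max(6/3, 597/243) = 2.457 servings → $0.98.
brown rice only: max(6/1, 597/140) = 6 servings → $3.00.
oats only: max(6/4, 597/170) = 3.512 servings → $2.11.
orange + brown rice with both tight: 1.373 servings and 1.881 servings → $1.49.
orange + oats: the both-tight solution has a negative serving — not a feasible corner.
brown rice + oats with both tight: 3.508 servings and 0.6231 servings → $2.13.
The minimum over all feasible corners is $0.98.

$0.98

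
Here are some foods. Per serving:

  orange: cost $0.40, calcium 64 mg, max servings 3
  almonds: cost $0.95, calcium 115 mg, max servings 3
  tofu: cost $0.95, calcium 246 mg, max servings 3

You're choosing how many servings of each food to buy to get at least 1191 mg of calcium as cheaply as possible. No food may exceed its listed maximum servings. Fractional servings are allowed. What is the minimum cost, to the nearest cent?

$6.21

Cost per mg of calcium: tofu $0.0039, orange $0.0063, almonds $0.0083.
Take 3 servings of tofu: +738.0 mg calcium for $2.85 (total $2.85, still need 453.0 mg).
Take 3 servings of orange: +192.0 mg calcium for $1.20 (total $4.05, still need 261.0 mg).
Take 2.27 servings of almonds: +261.0 mg calcium for $2.16 (total $6.21, still need 0.0 mg).
Filling from the cheapest source first is optimal under one linear minimum: $6.21.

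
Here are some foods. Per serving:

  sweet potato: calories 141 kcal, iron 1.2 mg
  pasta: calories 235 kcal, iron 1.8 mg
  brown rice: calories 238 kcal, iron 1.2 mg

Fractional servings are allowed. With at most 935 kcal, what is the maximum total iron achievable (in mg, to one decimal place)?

8.0 mg

Iron per kcal: sweet potato 0.008511, pasta 0.00766, brown rice 0.005042.
With no serving limits, spend the whole calories allowance on sweet potato: 935 kcal / 141 kcal × 1.2 mg = 8.0 mg.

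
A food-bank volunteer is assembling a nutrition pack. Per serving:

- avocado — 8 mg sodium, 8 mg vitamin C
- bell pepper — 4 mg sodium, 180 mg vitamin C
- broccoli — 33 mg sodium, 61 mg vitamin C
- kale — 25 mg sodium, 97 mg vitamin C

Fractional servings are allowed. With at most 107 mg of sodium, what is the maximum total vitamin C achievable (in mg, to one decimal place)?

4815.0 mg

Vitamin C per mg sodium: bell pepper 45, kale 3.88, broccoli 1.848, avocado 1.
With no serving limits, spend the whole sodium allowance on bell pepper: 107 mg / 4 mg × 180 mg = 4815.0 mg.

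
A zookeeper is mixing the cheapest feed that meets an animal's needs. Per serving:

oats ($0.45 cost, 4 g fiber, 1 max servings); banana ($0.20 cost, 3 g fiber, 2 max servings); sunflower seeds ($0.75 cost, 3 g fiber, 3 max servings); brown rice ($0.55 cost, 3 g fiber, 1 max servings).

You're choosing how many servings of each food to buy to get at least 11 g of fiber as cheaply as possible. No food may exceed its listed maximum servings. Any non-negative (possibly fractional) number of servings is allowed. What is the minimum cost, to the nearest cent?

Cost per g of fiber: banana $0.0667, oats $0.1125, brown rice $0.1833, sunflower seeds $0.2500.
Take 2 servings of banana: +6.0 g fiber for $0.40 (total $0.40, still need 5.0 g).
Take 1 serving of oats: +4.0 g fiber for $0.45 (total $0.85, still need 1.0 g).
Take 0.3333 servings of brown rice: +1.0 g fiber for $0.18 (total $1.03, still need 0.0 g).
Greedy by cheapest-per-g is optimal for a single linear constraint, so the minimum cost is $1.03.

$1.03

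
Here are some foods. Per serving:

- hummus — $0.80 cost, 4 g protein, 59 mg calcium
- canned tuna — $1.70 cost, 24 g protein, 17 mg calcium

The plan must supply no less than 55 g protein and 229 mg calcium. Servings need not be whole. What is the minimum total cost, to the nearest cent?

$5.64

The cheapest plan sits at a corner of the feasible region — with two constraints it uses at most two foods.
hummus only: max(55/4, 229/59) = 13.75 servings → $11.00.
canned tuna only: max(55/24, 229/17) = 13.47 servings → $22.90.
hummus + canned tuna with both tight: 3.384 servings and 1.728 servings → $5.64.
The minimum over all feasible corners is $5.64.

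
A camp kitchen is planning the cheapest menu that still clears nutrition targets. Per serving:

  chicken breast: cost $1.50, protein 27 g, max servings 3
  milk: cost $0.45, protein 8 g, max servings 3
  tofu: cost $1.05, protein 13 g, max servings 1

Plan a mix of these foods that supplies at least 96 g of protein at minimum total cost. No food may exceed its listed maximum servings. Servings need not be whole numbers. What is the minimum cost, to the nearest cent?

$5.34

Cost per g of protein: chicken breast $0.0556, milk $0.0563, tofu $0.0808.
Take 3 servings of chicken breast: +81.0 g protein for $4.50 (total $4.50, still need 15.0 g).
Take 1.875 servings of milk: +15.0 g protein for $0.84 (total $5.34, still need 0.0 g).
Filling from the cheapest source first is optimal under one linear minimum: $5.34.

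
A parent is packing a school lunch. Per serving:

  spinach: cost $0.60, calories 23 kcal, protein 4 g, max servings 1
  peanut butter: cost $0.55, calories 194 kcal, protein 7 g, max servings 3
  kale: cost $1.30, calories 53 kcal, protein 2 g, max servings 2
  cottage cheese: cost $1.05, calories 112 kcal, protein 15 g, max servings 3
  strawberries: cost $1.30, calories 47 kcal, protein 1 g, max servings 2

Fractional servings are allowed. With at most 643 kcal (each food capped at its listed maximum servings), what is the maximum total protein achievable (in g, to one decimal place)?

59.4 g

Protein per kcal: spinach 0.1739, cottage cheese 0.1339, kale 0.03774, peanut butter 0.03608, strawberries 0.02128.
Take 1 serving of spinach: uses 23 kcal, +4.0 g protein (running total 4.0 g).
Take 3 servings of cottage cheese: uses 336 kcal, +45.0 g protein (running total 49.0 g).
Take 2 servings of kale: uses 106 kcal, +4.0 g protein (running total 53.0 g).
Take 0.9175 servings of peanut butter: uses 178 kcal, +6.4 g protein (running total 59.4 g).
Filling greedily by protein-per-kcal is optimal for one linear limit, giving 59.4 g.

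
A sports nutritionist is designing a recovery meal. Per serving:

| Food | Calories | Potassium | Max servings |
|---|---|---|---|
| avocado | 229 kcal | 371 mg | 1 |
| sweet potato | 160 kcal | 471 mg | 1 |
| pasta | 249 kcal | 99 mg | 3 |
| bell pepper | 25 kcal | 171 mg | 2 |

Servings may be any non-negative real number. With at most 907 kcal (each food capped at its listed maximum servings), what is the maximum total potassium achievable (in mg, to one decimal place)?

Potassium per kcal: bell pepper 6.84, sweet potato 2.944, avocado 1.62, pasta 0.3976.
Take 2 servings of bell pepper: uses 50 kcal, +342.0 mg potassium (running total 342.0 mg).
Take 1 serving of sweet potato: uses 160 kcal, +471.0 mg potassium (running total 813.0 mg).
Take 1 serving of avocado: uses 229 kcal, +371.0 mg potassium (running total 1184.0 mg).
Take 1.88 servings of pasta: uses 468 kcal, +186.1 mg potassium (running total 1370.1 mg).
Greedy by best ratio exhausts the calories allowance optimally: 1370.1 mg.

1370.1 mg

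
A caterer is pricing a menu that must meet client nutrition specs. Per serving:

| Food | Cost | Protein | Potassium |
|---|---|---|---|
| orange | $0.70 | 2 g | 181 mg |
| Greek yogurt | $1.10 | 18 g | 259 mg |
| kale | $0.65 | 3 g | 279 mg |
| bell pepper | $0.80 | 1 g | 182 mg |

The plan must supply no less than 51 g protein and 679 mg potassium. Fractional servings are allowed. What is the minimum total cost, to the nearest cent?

$3.12

orange only: max(51/2, 679/181) = 25.5 servings → $17.85.
Greek yogurt only: max(51/18, 679/259) = 2.833 servings → $3.12.
kale only: max(51/3, 679/279) = 17 servings → $11.05.
bell pepper only: max(51/1, 679/182) = 51 servings → $40.80.
orange + Greek yogurt: the both-tight solution has a negative serving — not a feasible corner.
orange + kale: the both-tight solution has a negative serving — not a feasible corner.
orange + bell pepper: intersection lies outside the first quadrant.
Greek yogurt + kale: intersection lies outside the first quadrant.
Greek yogurt + bell pepper: intersection lies outside the first quadrant.
kale + bell pepper with both targets exact would need a negative amount; discard.
So the least-cost plan costs $3.12.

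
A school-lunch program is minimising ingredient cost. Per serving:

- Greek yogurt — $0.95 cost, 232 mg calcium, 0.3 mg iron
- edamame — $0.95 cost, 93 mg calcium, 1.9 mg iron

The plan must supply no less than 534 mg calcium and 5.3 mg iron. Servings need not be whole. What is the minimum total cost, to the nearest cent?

$3.66

Compare the cost at each extreme point of the feasible region.
Greek yogurt only: max(534/232, 5.3/0.3) = 17.67 servings → $16.78.
edamame only: max(534/93, 5.3/1.9) = 5.742 servings → $5.45.
Greek yogurt + edamame with both tight: 1.264 servings and 2.59 servings → $3.66.
So the least-cost plan costs $3.66.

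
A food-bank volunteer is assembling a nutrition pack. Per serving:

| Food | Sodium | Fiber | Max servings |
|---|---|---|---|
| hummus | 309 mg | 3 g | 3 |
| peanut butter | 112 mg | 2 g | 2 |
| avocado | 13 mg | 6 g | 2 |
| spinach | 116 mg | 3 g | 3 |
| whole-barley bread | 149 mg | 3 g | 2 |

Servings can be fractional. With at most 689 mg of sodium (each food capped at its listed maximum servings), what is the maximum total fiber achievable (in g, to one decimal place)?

Fiber per mg sodium: avocado 0.4615, spinach 0.02586, whole-barley bread 0.02013, peanut butter 0.01786, hummus 0.009709.
Take 2 servings of avocado: uses 26 mg sodium, +12.0 g fiber (running total 12.0 g).
Take 3 servings of spinach: uses 348 mg sodium, +9.0 g fiber (running total 21.0 g).
Take 2 servings of whole-barley bread: uses 298 mg sodium, +6.0 g fiber (running total 27.0 g).
Take 0.1518 servings of peanut butter: uses 17 mg sodium, +0.3 g fiber (running total 27.3 g).
Greedy by best ratio exhausts the sodium allowance optimally: 27.3 g.

27.3 g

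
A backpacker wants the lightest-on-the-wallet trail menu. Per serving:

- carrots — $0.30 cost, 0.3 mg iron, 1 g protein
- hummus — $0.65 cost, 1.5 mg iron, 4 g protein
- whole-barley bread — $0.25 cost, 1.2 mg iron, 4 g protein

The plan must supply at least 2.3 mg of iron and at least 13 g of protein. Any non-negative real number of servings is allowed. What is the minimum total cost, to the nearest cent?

Two binding constraints pin down two serving amounts, so the optimal mix uses at most two foods. The candidates are each food alone (scaled to the tighter of iron/protein) and each pair with both constraints tight.
carrots only: max(2.3/0.3, 13/1) = 13 servings → $3.90.
hummus only: max(2.3/1.5, 13/4) = 3.25 servings → $2.11.
whole-barley bread only: max(2.3/1.2, 13/4) = 3.25 servings → $0.81.
carrots + hummus with both targets exact would need a negative amount; discard.
carrots + whole-barley bread (both tight): parallel constraints — no distinct corner.
hummus + whole-barley bread with both targets exact would need a negative amount; discard.
Cheapest feasible corner: $0.81.

$0.81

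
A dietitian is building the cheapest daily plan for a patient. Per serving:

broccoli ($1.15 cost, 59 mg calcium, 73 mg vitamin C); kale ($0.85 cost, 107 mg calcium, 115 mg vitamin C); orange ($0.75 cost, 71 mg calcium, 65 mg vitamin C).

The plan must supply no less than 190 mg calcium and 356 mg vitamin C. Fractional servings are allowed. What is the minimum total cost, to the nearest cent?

Check every corner: each single food scaled to meet both minima, and each pair solved so both constraints bind.
broccoli only: max(190/59, 356/73) = 4.877 servings → $5.61.
kale only: max(190/107, 356/115) = 3.096 servings → $2.63.
orange only: max(190/71, 356/65) = 5.477 servings → $4.11.
broccoli + kale with both targets exact would need a negative amount; discard.
broccoli + orange: intersection lies outside the first quadrant.
kale + orange: the both-tight solution has a negative serving — not a feasible corner.
The minimum over all feasible corners is $2.63.

$2.63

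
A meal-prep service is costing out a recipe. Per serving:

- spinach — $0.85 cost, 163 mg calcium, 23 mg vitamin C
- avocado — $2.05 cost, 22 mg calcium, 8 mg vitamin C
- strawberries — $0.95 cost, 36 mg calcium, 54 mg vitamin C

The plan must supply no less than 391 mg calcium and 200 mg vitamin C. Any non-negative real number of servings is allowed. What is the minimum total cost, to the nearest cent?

Compare the cost at each extreme point of the feasible region.
spinach only: max(391/163, 200/23) = 8.696 servings → $7.39.
avocado only: max(391/22, 200/8) = 25 servings → $51.25.
strawberries only: max(391/36, 200/54) = 10.86 servings → $10.32.
spinach + avocado: intersection lies outside the first quadrant.
spinach + strawberries with both tight: 1.745 servings and 2.96 servings → $4.30.
avocado + strawberries with both tight: 15.46 servings and 1.413 servings → $33.04.
So the least-cost plan costs $4.30.

$4.30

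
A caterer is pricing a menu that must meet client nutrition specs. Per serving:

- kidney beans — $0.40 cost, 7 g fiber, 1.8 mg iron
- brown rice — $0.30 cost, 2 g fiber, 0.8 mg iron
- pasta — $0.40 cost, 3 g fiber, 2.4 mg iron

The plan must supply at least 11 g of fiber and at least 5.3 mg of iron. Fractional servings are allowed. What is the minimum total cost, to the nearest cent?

$0.98

kidney beans only: max(11/7, 5.3/1.8) = 2.944 servings → $1.18.
brown rice only: max(11/2, 5.3/0.8) = 6.625 servings → $1.99.
pasta only: max(11/3, 5.3/2.4) = 3.667 servings → $1.47.
kidney beans + brown rice: intersection lies outside the first quadrant.
kidney beans + pasta with both tight: 0.9211 servings and 1.518 servings → $0.98.
brown rice + pasta with both tight: 4.375 servings and 0.75 servings → $1.61.
So the least-cost plan costs $0.98.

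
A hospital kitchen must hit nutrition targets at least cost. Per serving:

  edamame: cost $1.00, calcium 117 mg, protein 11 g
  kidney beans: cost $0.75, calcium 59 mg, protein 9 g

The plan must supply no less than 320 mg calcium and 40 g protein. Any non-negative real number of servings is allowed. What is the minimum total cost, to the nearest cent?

$3.44

This is a tiny linear program; its minimum lies at a vertex of the feasible set. List the vertices and price them.
edamame only: max(320/117, 40/11) = 3.636 servings → $3.64.
kidney beans only: max(320/59, 40/9) = 5.424 servings → $4.07.
edamame + kidney beans with both tight: 1.287 servings and 2.871 servings → $3.44.
Cheapest feasible corner: $3.44.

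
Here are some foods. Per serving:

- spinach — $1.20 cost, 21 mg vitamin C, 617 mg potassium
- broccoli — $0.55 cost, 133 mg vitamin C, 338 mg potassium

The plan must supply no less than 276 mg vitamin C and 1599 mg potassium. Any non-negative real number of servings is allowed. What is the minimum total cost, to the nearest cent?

Check every corner: each single food scaled to meet both minima, and each pair solved so both constraints bind.
spinach only: max(276/21, 1599/617) = 13.14 servings → $15.77.
broccoli only: max(276/133, 1599/338) = 4.731 servings → $2.60.
spinach + broccoli with both tight: 1.593 servings and 1.824 servings → $2.91.
The minimum over all feasible corners is $2.60.

$2.60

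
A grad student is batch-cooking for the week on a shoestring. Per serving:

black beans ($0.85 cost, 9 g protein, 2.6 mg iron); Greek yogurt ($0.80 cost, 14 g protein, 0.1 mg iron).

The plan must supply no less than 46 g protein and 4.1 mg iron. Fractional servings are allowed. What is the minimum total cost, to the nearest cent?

$3.13

With two linear requirements the optimum uses one or two foods; enumerate the corners.
black beans only: max(46/9, 4.1/2.6) = 5.111 servings → $4.34.
Greek yogurt only: max(46/14, 4.1/0.1) = 41 servings → $32.80.
black beans + Greek yogurt with both tight: 1.487 servings and 2.33 servings → $3.13.
So the least-cost plan costs $3.13.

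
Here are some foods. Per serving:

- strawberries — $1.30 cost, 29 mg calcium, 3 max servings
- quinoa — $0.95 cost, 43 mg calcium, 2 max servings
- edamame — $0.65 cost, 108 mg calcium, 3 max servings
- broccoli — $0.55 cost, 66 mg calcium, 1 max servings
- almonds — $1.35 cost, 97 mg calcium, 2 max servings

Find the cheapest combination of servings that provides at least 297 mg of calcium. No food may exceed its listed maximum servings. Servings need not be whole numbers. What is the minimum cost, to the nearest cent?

$1.79

Cost per mg of calcium: edamame $0.0060, broccoli $0.0083, almonds $0.0139, quinoa $0.0221, strawberries $0.0448.
Take 2.75 servings of edamame: +297.0 mg calcium for $1.79 (total $1.79, still need 0.0 mg).
Greedy by cheapest-per-mg is optimal for a single linear constraint, so the minimum cost is $1.79.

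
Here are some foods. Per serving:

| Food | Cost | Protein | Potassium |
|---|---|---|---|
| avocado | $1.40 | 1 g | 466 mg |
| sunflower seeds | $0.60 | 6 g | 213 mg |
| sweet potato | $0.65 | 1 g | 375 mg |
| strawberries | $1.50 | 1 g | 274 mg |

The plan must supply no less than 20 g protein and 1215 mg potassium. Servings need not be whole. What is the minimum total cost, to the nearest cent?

Two binding constraints pin down two serving amounts, so the optimal mix uses at most two foods. The candidates are each food alone (scaled to the tighter of protein/potassium) and each pair with both constraints tight.
avocado only: max(20/1, 1215/466) = 20 servings → $28.00.
sunflower seeds only: max(20/6, 1215/213) = 5.704 servings → $3.42.
sweet potato only: max(20/1, 1215/375) = 20 servings → $13.00.
strawberries only: max(20/1, 1215/274) = 20 servings → $30.00.
avocado + sunflower seeds with both tight: 1.173 servings and 3.138 servings → $3.52.
avocado + sweet potato with both targets exact would need a negative amount; discard.
avocado + strawberries with both targets exact would need a negative amount; discard.
sunflower seeds + sweet potato with both tight: 3.085 servings and 1.487 servings → $2.82.
sunflower seeds + strawberries with both tight: 2.98 servings and 2.117 servings → $4.96.
sweet potato + strawberries: intersection lies outside the first quadrant.
Cheapest feasible corner: $2.82.

$2.82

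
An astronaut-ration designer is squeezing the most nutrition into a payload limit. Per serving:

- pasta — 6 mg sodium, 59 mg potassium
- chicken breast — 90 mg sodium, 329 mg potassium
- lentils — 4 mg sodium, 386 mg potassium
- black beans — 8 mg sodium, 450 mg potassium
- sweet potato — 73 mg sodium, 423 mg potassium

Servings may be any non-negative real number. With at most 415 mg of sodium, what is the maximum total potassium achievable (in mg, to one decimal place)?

Potassium per mg sodium: lentils 96.5, black beans 56.25, pasta 9.833, sweet potato 5.795, chicken breast 3.656.
With no serving limits, spend the whole sodium allowance on lentils: 415 mg / 4 mg × 386 mg = 40047.5 mg.

40047.5 mg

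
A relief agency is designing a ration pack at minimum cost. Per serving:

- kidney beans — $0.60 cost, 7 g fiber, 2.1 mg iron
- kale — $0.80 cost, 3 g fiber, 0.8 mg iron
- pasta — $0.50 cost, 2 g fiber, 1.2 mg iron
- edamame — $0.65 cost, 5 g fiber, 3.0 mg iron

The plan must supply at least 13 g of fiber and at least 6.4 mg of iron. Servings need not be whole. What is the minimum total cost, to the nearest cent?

$1.48

Compare the cost at each extreme point of the feasible region.
kidney beans only: max(13/7, 6.4/2.1) = 3.048 servings → $1.83.
kale only: max(13/3, 6.4/0.8) = 8 servings → $6.40.
pasta only: max(13/2, 6.4/1.2) = 6.5 servings → $3.25.
edamame only: max(13/5, 6.4/3.0) = 2.6 servings → $1.69.
kidney beans + kale: the both-tight solution has a negative serving — not a feasible corner.
kidney beans + pasta with both tight: 0.6667 servings and 4.167 servings → $2.48.
kidney beans + edamame with both tight: 0.6667 servings and 1.667 servings → $1.48.
kale + pasta with both tight: 1.4 servings and 4.4 servings → $3.32.
kale + edamame with both tight: 1.4 servings and 1.76 servings → $2.26.
pasta + edamame (both tight): parallel constraints — no distinct corner.
The minimum over all feasible corners is $1.48.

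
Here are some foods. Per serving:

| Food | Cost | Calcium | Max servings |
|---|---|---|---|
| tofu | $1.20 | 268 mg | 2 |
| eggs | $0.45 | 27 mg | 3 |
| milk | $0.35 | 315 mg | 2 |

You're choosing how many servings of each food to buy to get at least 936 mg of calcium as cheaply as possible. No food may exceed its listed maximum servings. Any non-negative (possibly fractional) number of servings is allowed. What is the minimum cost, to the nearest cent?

$2.07

Cost per mg of calcium: milk $0.0011, tofu $0.0045, eggs $0.0167.
Take 2 servings of milk: +630.0 mg calcium for $0.70 (total $0.70, still need 306.0 mg).
Take 1.142 servings of tofu: +306.0 mg calcium for $1.37 (total $2.07, still need 0.0 mg).
Filling from the cheapest source first is optimal under one linear minimum: $2.07.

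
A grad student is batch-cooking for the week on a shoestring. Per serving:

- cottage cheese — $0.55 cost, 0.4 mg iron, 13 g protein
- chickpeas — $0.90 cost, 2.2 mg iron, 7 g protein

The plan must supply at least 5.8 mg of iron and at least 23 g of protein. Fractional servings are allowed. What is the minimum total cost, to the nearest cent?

An LP optimum is at a vertex; with two nutrient constraints at most two foods are used. Check each candidate.
cottage cheese only: max(5.8/0.4, 23/13) = 14.5 servings → $7.97.
chickpeas only: max(5.8/2.2, 23/7) = 3.286 servings → $2.96.
cottage cheese + chickpeas with both tight: 0.3876 servings and 2.566 servings → $2.52.
The minimum over all feasible corners is $2.52.

$2.52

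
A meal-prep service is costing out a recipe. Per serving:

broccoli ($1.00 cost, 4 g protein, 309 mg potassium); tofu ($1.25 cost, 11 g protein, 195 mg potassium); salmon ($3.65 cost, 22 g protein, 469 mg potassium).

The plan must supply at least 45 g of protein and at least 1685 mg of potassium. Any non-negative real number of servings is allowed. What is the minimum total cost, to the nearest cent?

An LP optimum is at a vertex; with two nutrient constraints at most two foods are used. Check each candidate.
broccoli only: max(45/4, 1685/309) = 11.25 servings → $11.25.
tofu only: max(45/11, 1685/195) = 8.641 servings → $10.80.
salmon only: max(45/22, 1685/469) = 3.593 servings → $13.11.
broccoli + tofu with both tight: 3.727 servings and 2.736 servings → $7.15.
broccoli + salmon with both tight: 3.244 servings and 1.456 servings → $8.56.
tofu + salmon: the both-tight solution has a negative serving — not a feasible corner.
Cheapest feasible corner: $7.15.

$7.15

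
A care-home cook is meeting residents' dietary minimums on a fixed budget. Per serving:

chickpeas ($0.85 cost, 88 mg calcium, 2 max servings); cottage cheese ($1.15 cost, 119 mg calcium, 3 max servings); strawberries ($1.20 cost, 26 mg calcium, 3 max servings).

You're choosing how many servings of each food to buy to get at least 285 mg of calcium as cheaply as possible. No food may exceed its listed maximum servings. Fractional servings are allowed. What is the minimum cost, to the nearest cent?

Cost per mg of calcium: chickpeas $0.0097, cottage cheese $0.0097, strawberries $0.0462.
Take 2 servings of chickpeas: +176.0 mg calcium for $1.70 (total $1.70, still need 109.0 mg).
Take 0.916 servings of cottage cheese: +109.0 mg calcium for $1.05 (total $2.75, still need 0.0 mg).
Filling from the cheapest source first is optimal under one linear minimum: $2.75.

$2.75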